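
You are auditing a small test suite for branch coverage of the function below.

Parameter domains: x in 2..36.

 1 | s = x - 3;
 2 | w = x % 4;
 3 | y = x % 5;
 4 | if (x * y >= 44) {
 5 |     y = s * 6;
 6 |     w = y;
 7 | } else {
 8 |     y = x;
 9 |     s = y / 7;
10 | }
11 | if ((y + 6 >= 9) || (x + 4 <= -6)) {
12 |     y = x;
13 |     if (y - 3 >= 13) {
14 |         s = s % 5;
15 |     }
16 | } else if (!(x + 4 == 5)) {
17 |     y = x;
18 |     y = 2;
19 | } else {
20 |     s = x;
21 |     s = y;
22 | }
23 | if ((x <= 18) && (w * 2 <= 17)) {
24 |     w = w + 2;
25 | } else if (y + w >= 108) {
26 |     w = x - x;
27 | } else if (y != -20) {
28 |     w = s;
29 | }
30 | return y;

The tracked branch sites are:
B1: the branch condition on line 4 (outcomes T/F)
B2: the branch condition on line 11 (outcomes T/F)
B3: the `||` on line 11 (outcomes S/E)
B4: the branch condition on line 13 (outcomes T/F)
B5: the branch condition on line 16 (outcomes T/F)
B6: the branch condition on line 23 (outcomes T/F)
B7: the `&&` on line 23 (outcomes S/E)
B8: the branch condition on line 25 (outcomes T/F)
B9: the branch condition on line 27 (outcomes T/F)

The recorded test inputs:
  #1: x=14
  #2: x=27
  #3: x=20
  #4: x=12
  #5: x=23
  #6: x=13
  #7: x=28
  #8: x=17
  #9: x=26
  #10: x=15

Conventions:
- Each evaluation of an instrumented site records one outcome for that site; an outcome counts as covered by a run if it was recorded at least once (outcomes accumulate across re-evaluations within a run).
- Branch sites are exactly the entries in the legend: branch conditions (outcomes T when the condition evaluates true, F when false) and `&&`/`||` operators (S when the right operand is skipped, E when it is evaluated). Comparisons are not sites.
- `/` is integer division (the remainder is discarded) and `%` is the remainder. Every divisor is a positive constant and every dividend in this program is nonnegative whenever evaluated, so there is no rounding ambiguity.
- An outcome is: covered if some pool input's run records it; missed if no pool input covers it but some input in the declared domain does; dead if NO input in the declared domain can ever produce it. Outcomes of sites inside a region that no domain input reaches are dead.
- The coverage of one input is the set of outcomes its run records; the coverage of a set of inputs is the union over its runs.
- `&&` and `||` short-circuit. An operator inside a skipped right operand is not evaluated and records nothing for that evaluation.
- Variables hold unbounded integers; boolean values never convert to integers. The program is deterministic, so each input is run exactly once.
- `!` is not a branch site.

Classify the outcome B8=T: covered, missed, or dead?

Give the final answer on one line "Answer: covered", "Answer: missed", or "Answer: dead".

B8=T is recorded by pool input(s) 2, 5, 7 -> covered

Answer: covered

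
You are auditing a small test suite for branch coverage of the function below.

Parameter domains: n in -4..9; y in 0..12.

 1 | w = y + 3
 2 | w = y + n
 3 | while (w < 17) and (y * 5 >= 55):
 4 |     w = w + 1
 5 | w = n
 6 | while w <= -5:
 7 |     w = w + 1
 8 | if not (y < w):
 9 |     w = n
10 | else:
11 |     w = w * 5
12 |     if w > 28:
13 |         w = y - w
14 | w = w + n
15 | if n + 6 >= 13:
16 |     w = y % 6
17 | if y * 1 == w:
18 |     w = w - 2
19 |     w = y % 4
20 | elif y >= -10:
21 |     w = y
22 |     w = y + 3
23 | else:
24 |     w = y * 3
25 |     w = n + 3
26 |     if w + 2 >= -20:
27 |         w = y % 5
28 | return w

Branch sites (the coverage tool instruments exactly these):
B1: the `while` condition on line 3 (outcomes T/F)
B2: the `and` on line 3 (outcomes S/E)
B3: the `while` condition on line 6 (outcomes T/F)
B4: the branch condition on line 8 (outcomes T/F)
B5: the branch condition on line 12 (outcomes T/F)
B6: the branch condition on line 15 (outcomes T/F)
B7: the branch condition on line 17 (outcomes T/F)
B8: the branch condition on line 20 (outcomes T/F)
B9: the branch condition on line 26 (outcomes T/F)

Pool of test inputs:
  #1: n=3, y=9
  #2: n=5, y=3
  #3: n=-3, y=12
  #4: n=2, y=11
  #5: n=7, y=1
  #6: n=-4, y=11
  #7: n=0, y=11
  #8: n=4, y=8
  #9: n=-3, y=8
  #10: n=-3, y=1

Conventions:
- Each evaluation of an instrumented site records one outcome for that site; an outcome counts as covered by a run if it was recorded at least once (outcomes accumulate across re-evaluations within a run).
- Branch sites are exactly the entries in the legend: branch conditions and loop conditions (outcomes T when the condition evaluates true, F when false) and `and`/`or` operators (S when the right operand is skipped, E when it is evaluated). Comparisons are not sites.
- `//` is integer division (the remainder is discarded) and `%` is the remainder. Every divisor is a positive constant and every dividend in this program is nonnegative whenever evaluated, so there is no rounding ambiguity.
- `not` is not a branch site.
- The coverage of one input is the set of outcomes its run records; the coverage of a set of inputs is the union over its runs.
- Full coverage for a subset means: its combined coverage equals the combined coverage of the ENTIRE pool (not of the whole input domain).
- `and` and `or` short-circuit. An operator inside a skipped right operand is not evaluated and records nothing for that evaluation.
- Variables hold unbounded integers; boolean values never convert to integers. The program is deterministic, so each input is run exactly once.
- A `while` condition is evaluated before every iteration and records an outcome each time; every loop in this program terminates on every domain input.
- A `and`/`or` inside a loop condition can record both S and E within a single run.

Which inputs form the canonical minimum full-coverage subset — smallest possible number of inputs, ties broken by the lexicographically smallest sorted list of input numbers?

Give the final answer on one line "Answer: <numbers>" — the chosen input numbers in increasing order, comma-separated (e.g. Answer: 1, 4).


run #1 (n=3, y=9) runs B2->E, B1->F, B3->F, B4->T, B6->F, B7->F, B8->T; records B1=F, B2=E, B3=F, B4=T, B6=F, B7=F, B8=T
run #2 (n=5, y=3) runs B2->E, B1->F, B3->F, B4->F, B5->F, B6->F, B7->F, B8->T; records B1=F, B2=E, B3=F, B4=F, B5=F, B6=F, B7=F, B8=T
run #3 (n=-3, y=12) runs B2->E, B1->T, B2->E, B1->T, B2->E, B1->T, B2->E, B1->T, B2->E, B1->T, B2->E, B1->T, B2->E, B1->T, ...; records B1=T, B1=F, B2=S, B2=E, B3=F, B4=T, B6=F, B7=F, B8=T
run #4 (n=2, y=11) runs B2->E, B1->T, B2->E, B1->T, B2->E, B1->T, B2->E, B1->T, B2->S, B1->F, B3->F, B4->T, B6->F, B7->F, ...; records B1=T, B1=F, B2=S, B2=E, B3=F, B4=T, B6=F, B7=F, B8=T
run #5 (n=7, y=1) runs B2->E, B1->F, B3->F, B4->F, B5->T, B6->T, B7->T; records B1=F, B2=E, B3=F, B4=F, B5=T, B6=T, B7=T
run #6 (n=-4, y=11) runs B2->E, B1->T, B2->E, B1->T, B2->E, B1->T, B2->E, B1->T, B2->E, B1->T, B2->E, B1->T, B2->E, B1->T, ...; records B1=T, B1=F, B2=S, B2=E, B3=F, B4=T, B6=F, B7=F, B8=T
run #7 (n=0, y=11) runs B2->E, B1->T, B2->E, B1->T, B2->E, B1->T, B2->E, B1->T, B2->E, B1->T, B2->E, B1->T, B2->S, B1->F, ...; records B1=T, B1=F, B2=S, B2=E, B3=F, B4=T, B6=F, B7=F, B8=T
run #8 (n=4, y=8) runs B2->E, B1->F, B3->F, B4->T, B6->F, B7->T; records B1=F, B2=E, B3=F, B4=T, B6=F, B7=T
run #9 (n=-3, y=8) runs B2->E, B1->F, B3->F, B4->T, B6->F, B7->F, B8->T; records B1=F, B2=E, B3=F, B4=T, B6=F, B7=F, B8=T
run #10 (n=-3, y=1) runs B2->E, B1->F, B3->F, B4->T, B6->F, B7->F, B8->T; records B1=F, B2=E, B3=F, B4=T, B6=F, B7=F, B8=T
the full pool covers 14 outcomes: B1=T, B1=F, B2=S, B2=E, B3=F, B4=T, B4=F, B5=T, B5=F, B6=T, B6=F, B7=T, B7=F, B8=T
every size-1 subset falls short of the 14 outcomes (best: 9/14)
every size-2 subset falls short of the 14 outcomes (best: 13/14)
inputs {2, 3, 5} (size 3) cover everything; no size-3 subset with a lexicographically smaller index list covers all 14
Answer: 2, 3, 5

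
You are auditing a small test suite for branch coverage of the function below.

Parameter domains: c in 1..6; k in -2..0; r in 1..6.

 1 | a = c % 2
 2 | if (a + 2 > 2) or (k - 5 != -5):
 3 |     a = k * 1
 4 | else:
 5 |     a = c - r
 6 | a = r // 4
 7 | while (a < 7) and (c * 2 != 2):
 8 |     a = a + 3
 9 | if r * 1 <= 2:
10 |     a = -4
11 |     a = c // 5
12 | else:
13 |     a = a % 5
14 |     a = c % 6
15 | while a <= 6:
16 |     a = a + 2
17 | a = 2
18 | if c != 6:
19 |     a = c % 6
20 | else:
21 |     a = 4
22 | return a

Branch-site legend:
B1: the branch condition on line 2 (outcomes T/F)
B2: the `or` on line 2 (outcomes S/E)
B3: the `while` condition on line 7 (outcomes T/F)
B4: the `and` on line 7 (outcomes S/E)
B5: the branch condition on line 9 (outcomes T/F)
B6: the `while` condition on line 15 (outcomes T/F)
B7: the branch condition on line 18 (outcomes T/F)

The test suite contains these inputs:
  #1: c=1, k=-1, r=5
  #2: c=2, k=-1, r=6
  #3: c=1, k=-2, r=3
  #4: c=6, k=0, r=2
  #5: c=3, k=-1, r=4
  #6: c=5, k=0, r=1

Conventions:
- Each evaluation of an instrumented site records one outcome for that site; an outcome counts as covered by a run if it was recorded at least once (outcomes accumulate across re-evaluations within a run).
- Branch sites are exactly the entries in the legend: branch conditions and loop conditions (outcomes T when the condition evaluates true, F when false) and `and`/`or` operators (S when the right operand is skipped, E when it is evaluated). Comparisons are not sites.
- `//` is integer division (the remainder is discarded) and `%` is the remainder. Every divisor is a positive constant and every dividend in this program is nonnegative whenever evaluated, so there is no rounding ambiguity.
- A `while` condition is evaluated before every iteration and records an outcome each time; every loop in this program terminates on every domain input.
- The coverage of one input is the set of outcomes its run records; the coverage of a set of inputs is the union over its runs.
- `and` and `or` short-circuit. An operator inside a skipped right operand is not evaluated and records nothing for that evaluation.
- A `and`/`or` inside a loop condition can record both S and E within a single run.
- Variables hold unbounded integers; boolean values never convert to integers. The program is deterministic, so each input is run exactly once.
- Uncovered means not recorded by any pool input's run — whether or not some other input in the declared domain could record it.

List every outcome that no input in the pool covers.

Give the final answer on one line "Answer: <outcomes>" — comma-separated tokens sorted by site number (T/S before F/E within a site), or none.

test 1 (c=1, k=-1, r=5) hits B1=T, B2=S, B3=F, B4=E, B5=F, B6=T, B6=F, B7=T
test 2 (c=2, k=-1, r=6) hits B1=T, B2=E, B3=T, B3=F, B4=S, B4=E, B5=F, B6=T, B6=F, B7=T
test 3 (c=1, k=-2, r=3) hits B1=T, B2=S, B3=F, B4=E, B5=F, B6=T, B6=F, B7=T
test 4 (c=6, k=0, r=2) hits B1=F, B2=E, B3=T, B3=F, B4=S, B4=E, B5=T, B6=T, B6=F, B7=F
test 5 (c=3, k=-1, r=4) hits B1=T, B2=S, B3=T, B3=F, B4=S, B4=E, B5=F, B6=T, B6=F, B7=T
test 6 (c=5, k=0, r=1) hits B1=T, B2=S, B3=T, B3=F, B4=S, B4=E, B5=T, B6=T, B6=F, B7=T
union over the pool: B1=T, B1=F, B2=S, B2=E, B3=T, B3=F, B4=S, B4=E, B5=T, B5=F, B6=T, B6=F, B7=T, B7=F
uncovered (0 of 14): none

Answer: none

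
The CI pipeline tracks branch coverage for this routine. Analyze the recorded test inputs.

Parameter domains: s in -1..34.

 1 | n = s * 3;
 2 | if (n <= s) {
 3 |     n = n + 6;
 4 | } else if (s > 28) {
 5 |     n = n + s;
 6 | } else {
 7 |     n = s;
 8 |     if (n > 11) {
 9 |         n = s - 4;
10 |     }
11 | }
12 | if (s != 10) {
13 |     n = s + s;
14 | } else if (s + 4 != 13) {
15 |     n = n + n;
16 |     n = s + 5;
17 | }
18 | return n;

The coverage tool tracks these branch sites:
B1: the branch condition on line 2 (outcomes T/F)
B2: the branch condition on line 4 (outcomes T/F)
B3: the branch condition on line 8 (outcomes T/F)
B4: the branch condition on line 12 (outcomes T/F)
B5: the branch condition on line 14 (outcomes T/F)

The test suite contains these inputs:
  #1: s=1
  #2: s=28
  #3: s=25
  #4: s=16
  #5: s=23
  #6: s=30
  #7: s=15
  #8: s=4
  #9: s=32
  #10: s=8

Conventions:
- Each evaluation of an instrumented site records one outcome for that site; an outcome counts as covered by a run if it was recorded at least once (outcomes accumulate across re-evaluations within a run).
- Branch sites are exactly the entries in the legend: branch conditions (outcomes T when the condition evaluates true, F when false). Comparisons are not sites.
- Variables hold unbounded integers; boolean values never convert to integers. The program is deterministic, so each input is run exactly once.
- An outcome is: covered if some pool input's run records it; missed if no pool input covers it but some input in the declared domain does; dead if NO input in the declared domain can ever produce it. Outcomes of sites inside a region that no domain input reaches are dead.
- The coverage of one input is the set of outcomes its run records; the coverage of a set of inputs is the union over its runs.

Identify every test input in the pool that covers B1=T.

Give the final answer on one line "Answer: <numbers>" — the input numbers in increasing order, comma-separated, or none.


input #1 (s=1): misses B1=T
input #2 (s=28): misses B1=T
input #3 (s=25): misses B1=T
input #4 (s=16): misses B1=T
input #5 (s=23): misses B1=T
input #6 (s=30): misses B1=T
input #7 (s=15): misses B1=T
input #8 (s=4): misses B1=T
input #9 (s=32): misses B1=T
input #10 (s=8): misses B1=T
Answer: none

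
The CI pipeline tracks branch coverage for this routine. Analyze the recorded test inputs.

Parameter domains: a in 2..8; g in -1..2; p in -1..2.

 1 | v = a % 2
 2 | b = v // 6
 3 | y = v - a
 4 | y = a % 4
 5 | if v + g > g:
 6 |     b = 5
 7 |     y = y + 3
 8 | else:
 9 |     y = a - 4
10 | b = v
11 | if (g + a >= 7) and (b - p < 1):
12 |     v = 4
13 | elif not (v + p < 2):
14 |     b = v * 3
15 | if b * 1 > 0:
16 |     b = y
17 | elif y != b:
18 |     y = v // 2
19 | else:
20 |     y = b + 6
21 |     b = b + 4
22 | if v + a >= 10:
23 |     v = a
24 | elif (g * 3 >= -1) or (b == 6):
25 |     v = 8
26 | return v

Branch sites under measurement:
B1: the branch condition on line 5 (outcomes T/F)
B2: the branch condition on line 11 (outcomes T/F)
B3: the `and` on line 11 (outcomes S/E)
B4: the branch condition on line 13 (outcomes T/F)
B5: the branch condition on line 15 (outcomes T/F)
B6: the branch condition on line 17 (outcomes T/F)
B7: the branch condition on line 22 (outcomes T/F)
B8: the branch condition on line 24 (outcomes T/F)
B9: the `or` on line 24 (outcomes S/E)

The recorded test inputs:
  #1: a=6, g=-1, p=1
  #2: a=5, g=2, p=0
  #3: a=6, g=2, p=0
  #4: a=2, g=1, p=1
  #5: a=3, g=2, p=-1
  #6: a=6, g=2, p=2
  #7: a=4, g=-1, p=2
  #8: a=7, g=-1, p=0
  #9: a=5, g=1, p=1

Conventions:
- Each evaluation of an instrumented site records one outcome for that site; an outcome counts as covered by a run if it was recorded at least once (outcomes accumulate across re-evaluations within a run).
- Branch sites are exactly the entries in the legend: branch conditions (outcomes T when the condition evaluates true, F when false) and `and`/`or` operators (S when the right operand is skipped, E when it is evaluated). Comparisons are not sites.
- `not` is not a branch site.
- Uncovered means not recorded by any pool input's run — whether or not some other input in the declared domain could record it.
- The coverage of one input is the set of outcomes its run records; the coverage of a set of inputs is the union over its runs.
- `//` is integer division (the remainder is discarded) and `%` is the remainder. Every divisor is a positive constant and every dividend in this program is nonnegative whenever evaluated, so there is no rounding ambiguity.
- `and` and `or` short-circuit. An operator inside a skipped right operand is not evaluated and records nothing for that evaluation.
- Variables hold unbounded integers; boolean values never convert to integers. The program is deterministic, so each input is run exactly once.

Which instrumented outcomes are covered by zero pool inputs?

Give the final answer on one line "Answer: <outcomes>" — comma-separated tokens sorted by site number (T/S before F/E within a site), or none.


test 1 (a=6, g=-1, p=1) fires B1->F, B3->S, B2->F, B4->F, B5->F, B6->T, B7->F, B9->E, B8->F; hits B1=F, B2=F, B3=S, B4=F, B5=F, B6=T, B7=F, B8=F, B9=E
test 2 (a=5, g=2, p=0) fires B1->T, B3->E, B2->F, B4->F, B5->T, B7->F, B9->S, B8->T; hits B1=T, B2=F, B3=E, B4=F, B5=T, B7=F, B8=T, B9=S
test 3 (a=6, g=2, p=0) fires B1->F, B3->E, B2->T, B5->F, B6->T, B7->T; hits B1=F, B2=T, B3=E, B5=F, B6=T, B7=T
test 4 (a=2, g=1, p=1) fires B1->F, B3->S, B2->F, B4->F, B5->F, B6->T, B7->F, B9->S, B8->T; hits B1=F, B2=F, B3=S, B4=F, B5=F, B6=T, B7=F, B8=T, B9=S
test 5 (a=3, g=2, p=-1) fires B1->T, B3->S, B2->F, B4->F, B5->T, B7->F, B9->S, B8->T; hits B1=T, B2=F, B3=S, B4=F, B5=T, B7=F, B8=T, B9=S
test 6 (a=6, g=2, p=2) fires B1->F, B3->E, B2->T, B5->F, B6->T, B7->T; hits B1=F, B2=T, B3=E, B5=F, B6=T, B7=T
test 7 (a=4, g=-1, p=2) fires B1->F, B3->S, B2->F, B4->T, B5->F, B6->F, B7->F, B9->E, B8->F; hits B1=F, B2=F, B3=S, B4=T, B5=F, B6=F, B7=F, B8=F, B9=E
test 8 (a=7, g=-1, p=0) fires B1->T, B3->S, B2->F, B4->F, B5->T, B7->F, B9->E, B8->T; hits B1=T, B2=F, B3=S, B4=F, B5=T, B7=F, B8=T, B9=E
test 9 (a=5, g=1, p=1) fires B1->T, B3->S, B2->F, B4->T, B5->T, B7->F, B9->S, B8->T; hits B1=T, B2=F, B3=S, B4=T, B5=T, B7=F, B8=T, B9=S
union over the pool: B1=T, B1=F, B2=T, B2=F, B3=S, B3=E, B4=T, B4=F, B5=T, B5=F, B6=T, B6=F, B7=T, B7=F, B8=T, B8=F, B9=S, B9=E
uncovered (0 of 18): none
Answer: none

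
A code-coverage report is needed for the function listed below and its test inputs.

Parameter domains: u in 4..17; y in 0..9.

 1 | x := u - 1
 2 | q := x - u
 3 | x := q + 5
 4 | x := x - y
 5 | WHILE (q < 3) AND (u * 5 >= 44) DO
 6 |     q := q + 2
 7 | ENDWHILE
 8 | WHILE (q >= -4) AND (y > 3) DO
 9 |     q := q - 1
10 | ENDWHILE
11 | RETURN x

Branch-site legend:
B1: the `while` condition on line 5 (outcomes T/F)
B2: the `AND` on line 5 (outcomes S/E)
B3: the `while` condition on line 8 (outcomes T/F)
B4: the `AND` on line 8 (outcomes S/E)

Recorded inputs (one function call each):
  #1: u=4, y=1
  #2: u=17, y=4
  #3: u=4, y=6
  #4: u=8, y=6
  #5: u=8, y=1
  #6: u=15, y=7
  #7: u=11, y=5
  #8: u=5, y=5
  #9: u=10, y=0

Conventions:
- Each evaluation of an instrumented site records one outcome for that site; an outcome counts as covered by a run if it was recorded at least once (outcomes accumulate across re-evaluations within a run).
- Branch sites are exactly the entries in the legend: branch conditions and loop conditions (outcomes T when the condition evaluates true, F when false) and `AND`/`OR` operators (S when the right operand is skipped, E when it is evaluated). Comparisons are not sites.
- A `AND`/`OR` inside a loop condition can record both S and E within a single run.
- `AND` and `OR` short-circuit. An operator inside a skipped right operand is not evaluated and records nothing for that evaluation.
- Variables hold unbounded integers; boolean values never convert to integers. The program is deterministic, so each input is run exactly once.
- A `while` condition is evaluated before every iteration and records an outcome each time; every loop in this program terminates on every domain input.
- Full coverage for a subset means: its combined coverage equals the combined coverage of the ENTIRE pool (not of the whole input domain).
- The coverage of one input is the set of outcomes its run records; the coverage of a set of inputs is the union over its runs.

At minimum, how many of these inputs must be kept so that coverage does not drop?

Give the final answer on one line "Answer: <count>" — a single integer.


input #1 (u=4, y=1): covers B1=F, B2=E, B3=F, B4=E
input #2 (u=17, y=4): covers B1=T, B1=F, B2=S, B2=E, B3=T, B3=F, B4=S, B4=E
input #3 (u=4, y=6): covers B1=F, B2=E, B3=T, B3=F, B4=S, B4=E
input #4 (u=8, y=6): covers B1=F, B2=E, B3=T, B3=F, B4=S, B4=E
input #5 (u=8, y=1): covers B1=F, B2=E, B3=F, B4=E
input #6 (u=15, y=7): covers B1=T, B1=F, B2=S, B2=E, B3=T, B3=F, B4=S, B4=E
input #7 (u=11, y=5): covers B1=T, B1=F, B2=S, B2=E, B3=T, B3=F, B4=S, B4=E
input #8 (u=5, y=5): covers B1=F, B2=E, B3=T, B3=F, B4=S, B4=E
input #9 (u=10, y=0): covers B1=T, B1=F, B2=S, B2=E, B3=F, B4=E
pool-wide coverage (8 outcomes): B1=T, B1=F, B2=S, B2=E, B3=T, B3=F, B4=S, B4=E
the canonical winner is {2}: size 1, full 8-outcome coverage, earliest index list among size-1 covers
Answer: 1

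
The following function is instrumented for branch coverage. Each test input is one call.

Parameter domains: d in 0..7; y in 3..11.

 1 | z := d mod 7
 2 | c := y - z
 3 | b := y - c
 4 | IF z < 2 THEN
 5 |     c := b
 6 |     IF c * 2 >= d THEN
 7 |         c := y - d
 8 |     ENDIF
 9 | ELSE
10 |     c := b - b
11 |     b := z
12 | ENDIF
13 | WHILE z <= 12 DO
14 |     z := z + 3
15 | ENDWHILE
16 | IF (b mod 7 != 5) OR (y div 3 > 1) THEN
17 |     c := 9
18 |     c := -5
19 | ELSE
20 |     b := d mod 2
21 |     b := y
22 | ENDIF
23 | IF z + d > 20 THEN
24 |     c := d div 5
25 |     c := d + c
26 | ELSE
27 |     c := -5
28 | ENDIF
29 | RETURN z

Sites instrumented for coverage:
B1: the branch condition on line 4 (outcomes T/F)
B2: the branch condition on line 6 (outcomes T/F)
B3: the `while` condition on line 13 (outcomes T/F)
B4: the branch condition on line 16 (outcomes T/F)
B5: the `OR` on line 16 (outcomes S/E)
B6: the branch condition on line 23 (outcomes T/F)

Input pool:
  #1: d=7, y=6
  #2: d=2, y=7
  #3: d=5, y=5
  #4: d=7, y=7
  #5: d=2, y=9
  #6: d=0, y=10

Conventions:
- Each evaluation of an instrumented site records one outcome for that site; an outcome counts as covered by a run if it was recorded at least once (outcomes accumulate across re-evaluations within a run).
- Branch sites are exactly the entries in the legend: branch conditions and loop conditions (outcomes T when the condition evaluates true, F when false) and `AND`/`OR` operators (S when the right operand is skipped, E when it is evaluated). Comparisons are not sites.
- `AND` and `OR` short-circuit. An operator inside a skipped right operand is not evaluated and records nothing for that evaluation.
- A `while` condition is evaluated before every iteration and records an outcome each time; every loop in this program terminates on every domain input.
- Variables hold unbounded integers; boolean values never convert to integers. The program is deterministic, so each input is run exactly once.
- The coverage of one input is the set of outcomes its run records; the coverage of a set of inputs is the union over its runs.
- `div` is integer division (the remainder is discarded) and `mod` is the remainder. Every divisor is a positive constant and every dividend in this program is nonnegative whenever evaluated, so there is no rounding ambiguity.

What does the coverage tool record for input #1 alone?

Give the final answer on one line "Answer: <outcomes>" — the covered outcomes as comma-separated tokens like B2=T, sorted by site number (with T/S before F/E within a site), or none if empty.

Event log for input #1 (d=7, y=6):
  B1->T, B2->F, B3->T, B3->T, B3->T, B3->T, B3->T, B3->F, B5->S, B4->T
  B6->T
as a set, this run covers: B1=T, B2=F, B3=T, B3=F, B4=T, B5=S, B6=T

Answer: B1=T, B2=F, B3=T, B3=F, B4=T, B5=S, B6=T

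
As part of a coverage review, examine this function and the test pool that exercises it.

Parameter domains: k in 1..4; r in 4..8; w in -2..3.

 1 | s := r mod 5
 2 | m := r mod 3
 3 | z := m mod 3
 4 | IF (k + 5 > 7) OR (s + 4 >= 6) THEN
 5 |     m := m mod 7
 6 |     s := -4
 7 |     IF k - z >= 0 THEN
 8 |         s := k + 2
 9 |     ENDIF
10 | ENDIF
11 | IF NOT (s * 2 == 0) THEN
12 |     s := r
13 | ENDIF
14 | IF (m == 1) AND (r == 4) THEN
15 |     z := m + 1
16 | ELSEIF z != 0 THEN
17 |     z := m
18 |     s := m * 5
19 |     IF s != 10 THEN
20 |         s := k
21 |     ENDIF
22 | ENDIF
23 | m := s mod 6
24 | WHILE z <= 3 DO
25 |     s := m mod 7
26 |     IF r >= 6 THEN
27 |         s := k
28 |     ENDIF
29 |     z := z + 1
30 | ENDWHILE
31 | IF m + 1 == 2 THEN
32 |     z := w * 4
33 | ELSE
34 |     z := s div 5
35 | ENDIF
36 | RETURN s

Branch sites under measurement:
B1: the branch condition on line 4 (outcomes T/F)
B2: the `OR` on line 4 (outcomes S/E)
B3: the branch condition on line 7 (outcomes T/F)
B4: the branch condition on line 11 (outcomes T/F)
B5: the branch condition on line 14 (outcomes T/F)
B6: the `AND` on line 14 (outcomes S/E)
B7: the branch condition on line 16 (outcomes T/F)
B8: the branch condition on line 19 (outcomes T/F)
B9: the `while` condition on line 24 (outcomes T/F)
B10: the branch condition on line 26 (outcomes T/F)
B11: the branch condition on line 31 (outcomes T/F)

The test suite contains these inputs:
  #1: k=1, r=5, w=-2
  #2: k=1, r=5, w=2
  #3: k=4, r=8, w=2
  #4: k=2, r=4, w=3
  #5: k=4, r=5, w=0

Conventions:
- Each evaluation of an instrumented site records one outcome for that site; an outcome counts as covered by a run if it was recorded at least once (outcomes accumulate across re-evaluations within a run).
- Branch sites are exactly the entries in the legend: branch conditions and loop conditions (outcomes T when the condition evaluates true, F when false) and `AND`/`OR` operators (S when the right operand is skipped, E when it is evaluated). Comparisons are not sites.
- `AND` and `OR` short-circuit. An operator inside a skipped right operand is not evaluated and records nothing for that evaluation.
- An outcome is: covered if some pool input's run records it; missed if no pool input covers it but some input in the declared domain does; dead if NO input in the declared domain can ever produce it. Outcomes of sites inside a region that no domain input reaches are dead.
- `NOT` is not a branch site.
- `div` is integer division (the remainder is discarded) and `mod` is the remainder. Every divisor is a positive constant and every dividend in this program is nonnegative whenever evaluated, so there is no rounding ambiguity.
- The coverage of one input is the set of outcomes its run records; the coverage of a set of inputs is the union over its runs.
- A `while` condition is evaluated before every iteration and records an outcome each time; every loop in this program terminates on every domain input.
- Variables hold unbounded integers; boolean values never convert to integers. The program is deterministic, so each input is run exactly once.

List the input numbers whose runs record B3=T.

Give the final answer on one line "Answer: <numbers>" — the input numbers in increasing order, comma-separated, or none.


input #1 (k=1, r=5, w=-2): does not produce B3=T
input #2 (k=1, r=5, w=2): does not produce B3=T
input #3 (k=4, r=8, w=2): produces B3=T
input #4 (k=2, r=4, w=3): produces B3=T
input #5 (k=4, r=5, w=0): produces B3=T
Answer: 3, 4, 5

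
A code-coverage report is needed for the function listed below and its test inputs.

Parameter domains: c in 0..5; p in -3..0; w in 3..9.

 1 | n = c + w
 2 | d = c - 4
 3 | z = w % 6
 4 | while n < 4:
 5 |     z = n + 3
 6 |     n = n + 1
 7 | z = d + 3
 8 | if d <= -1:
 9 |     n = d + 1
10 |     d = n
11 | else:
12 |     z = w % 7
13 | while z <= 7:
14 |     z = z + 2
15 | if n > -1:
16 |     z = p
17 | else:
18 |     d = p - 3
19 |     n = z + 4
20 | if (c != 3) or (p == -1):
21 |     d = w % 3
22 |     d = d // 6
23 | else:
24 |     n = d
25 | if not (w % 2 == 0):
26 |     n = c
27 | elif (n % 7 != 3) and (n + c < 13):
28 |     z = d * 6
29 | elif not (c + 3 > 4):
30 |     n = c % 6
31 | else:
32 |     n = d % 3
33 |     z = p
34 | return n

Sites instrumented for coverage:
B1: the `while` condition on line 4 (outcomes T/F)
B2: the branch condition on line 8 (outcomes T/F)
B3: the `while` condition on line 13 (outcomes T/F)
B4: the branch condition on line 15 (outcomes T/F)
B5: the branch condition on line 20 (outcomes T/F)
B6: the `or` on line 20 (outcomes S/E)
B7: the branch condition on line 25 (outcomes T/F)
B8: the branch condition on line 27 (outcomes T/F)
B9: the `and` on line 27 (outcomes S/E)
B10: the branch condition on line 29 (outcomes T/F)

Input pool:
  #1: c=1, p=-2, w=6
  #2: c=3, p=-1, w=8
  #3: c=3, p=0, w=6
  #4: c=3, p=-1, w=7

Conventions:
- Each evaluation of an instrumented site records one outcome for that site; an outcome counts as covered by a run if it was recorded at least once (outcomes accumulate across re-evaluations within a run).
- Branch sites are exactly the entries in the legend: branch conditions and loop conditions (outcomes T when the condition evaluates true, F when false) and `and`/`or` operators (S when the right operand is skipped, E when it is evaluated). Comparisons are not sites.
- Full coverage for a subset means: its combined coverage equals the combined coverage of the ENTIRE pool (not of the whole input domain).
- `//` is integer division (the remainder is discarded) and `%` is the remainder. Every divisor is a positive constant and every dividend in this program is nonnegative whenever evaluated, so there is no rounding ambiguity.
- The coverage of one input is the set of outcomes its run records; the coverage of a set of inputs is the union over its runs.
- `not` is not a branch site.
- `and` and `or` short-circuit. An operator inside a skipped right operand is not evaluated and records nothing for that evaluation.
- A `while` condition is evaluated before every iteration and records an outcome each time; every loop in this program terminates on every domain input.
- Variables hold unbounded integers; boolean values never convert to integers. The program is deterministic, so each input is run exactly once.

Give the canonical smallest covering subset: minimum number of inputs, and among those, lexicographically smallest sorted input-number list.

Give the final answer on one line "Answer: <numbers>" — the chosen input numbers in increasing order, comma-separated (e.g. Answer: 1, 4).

test 1 (c=1, p=-2, w=6) hits B1=F, B2=T, B3=T, B3=F, B4=F, B5=T, B6=S, B7=F, B8=F, B9=E, B10=T
test 2 (c=3, p=-1, w=8) hits B1=F, B2=T, B3=T, B3=F, B4=T, B5=T, B6=E, B7=F, B8=T, B9=E
test 3 (c=3, p=0, w=6) hits B1=F, B2=T, B3=T, B3=F, B4=T, B5=F, B6=E, B7=F, B8=T, B9=E
test 4 (c=3, p=-1, w=7) hits B1=F, B2=T, B3=T, B3=F, B4=T, B5=T, B6=E, B7=T
the full pool covers 16 outcomes: B1=F, B2=T, B3=T, B3=F, B4=T, B4=F, B5=T, B5=F, B6=S, B6=E, B7=T, B7=F, B8=T, B8=F, B9=E, B10=T
size 1 is not enough: best union over all size-1 subsets is 11/16
size 2 is not enough: best union over all size-2 subsets is 15/16
at size 3, {1, 3, 4} reaches all 16 outcomes; every lexicographically earlier size-3 subset fails

Answer: 1, 3, 4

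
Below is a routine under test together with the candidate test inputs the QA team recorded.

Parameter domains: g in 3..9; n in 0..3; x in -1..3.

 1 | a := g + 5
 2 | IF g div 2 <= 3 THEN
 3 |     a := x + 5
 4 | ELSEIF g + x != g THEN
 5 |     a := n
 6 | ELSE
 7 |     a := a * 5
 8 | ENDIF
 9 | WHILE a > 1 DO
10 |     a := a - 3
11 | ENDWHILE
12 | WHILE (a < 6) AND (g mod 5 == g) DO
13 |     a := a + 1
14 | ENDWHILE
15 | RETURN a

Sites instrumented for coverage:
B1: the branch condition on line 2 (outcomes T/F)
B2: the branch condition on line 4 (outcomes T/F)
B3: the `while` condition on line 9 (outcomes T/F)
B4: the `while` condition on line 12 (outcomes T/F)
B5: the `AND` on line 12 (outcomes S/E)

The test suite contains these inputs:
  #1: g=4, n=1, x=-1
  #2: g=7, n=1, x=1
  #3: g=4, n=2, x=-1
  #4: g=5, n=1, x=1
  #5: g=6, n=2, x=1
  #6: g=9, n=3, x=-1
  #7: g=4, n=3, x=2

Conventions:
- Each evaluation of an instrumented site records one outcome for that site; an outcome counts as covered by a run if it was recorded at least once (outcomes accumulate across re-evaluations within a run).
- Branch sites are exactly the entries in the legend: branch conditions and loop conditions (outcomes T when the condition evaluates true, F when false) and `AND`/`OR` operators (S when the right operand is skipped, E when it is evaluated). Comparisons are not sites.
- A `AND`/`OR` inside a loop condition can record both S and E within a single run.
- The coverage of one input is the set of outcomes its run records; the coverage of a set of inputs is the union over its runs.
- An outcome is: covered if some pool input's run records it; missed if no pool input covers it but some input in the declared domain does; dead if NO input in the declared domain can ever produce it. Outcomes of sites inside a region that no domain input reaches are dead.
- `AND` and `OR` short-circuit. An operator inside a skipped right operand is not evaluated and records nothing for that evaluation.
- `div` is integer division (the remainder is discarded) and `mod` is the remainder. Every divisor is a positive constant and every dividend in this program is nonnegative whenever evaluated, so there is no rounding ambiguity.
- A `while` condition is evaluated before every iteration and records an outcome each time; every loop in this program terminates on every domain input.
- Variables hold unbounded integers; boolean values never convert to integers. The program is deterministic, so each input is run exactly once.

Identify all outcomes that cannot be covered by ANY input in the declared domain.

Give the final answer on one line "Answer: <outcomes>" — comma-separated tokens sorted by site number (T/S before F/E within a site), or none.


sweeping the full domain (140 inputs) for each outcome:
  reachable outcomes have witnesses, e.g. B1=T (e.g. g=3, n=0, x=-1), B1=F (e.g. g=8, n=0, x=-1), B2=T (e.g. g=8, n=0, x=-1), B2=F (e.g. g=8, n=0, x=0)
Answer: none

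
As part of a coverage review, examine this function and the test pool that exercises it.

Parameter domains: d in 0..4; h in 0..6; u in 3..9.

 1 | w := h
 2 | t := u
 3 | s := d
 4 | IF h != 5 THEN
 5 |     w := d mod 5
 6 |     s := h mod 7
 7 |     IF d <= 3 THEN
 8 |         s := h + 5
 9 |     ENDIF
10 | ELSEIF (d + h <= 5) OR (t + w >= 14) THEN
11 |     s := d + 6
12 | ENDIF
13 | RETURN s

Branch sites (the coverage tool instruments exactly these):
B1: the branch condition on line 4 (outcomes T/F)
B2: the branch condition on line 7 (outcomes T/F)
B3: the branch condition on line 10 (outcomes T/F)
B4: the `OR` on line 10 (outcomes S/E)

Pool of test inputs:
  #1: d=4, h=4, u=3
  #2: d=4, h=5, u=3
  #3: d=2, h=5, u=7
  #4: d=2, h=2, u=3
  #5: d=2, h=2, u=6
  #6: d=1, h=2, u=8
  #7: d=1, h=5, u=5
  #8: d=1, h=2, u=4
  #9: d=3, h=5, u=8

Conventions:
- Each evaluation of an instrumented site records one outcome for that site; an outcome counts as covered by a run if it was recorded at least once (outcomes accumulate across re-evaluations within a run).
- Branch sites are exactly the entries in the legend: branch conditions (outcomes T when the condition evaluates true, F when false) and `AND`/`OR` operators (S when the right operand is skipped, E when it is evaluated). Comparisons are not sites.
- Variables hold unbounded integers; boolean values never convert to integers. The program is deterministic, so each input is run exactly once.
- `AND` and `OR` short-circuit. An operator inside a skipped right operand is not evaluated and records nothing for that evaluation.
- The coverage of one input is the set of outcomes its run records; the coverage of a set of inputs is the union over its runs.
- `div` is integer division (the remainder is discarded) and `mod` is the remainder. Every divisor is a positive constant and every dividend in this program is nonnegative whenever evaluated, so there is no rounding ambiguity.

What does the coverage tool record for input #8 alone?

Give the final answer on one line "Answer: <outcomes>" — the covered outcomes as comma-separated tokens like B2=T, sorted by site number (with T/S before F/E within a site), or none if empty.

Tracing the run of input #8 (d=1, h=2, u=4):
  B1->T, B2->T
as a set, this run covers: B1=T, B2=T

Answer: B1=T, B2=T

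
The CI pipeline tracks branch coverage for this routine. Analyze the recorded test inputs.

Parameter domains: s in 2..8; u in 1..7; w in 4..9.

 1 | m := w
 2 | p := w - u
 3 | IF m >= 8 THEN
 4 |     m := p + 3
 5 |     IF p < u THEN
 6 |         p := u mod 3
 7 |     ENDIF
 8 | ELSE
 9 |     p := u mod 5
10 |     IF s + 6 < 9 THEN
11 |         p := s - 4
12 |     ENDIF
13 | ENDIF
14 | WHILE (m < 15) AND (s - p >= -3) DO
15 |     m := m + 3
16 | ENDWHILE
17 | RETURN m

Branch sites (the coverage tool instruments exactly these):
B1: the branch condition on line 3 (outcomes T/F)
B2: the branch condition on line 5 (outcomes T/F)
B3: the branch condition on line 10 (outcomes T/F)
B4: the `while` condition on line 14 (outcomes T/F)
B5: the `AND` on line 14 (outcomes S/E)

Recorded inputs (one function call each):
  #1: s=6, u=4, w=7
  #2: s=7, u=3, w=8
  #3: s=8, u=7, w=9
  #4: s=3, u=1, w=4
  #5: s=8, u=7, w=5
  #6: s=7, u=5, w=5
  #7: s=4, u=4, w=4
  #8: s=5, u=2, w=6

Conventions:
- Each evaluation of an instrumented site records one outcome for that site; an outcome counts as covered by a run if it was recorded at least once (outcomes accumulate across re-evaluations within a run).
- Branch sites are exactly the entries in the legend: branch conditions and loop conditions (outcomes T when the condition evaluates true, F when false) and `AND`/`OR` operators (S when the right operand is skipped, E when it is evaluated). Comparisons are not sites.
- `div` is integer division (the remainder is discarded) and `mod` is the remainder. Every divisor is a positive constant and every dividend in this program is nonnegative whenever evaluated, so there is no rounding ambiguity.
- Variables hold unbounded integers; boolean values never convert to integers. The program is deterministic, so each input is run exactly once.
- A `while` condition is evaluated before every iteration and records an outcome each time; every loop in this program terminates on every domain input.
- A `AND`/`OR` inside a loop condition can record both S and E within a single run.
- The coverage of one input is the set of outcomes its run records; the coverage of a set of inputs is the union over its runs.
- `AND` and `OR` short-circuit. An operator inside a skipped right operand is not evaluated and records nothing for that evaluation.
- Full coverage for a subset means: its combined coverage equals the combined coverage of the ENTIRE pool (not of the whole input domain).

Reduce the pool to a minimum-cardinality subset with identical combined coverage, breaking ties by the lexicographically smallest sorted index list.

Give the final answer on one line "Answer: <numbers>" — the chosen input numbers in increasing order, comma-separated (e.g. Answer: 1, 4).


#1 (s=6, u=4, w=7) -> covered: B1=F, B3=F, B4=T, B4=F, B5=S, B5=E
#2 (s=7, u=3, w=8) -> covered: B1=T, B2=F, B4=T, B4=F, B5=S, B5=E
#3 (s=8, u=7, w=9) -> covered: B1=T, B2=T, B4=T, B4=F, B5=S, B5=E
#4 (s=3, u=1, w=4) -> covered: B1=F, B3=F, B4=T, B4=F, B5=S, B5=E
#5 (s=8, u=7, w=5) -> covered: B1=F, B3=F, B4=T, B4=F, B5=S, B5=E
#6 (s=7, u=5, w=5) -> covered: B1=F, B3=F, B4=T, B4=F, B5=S, B5=E
#7 (s=4, u=4, w=4) -> covered: B1=F, B3=F, B4=T, B4=F, B5=S, B5=E
#8 (s=5, u=2, w=6) -> covered: B1=F, B3=F, B4=T, B4=F, B5=S, B5=E
union over all inputs: B1=T, B1=F, B2=T, B2=F, B3=F, B4=T, B4=F, B5=S, B5=E (9 outcomes)
no size-1 subset reaches all 9 outcomes (best union: 6/9)
no size-2 subset reaches all 9 outcomes (best union: 8/9)
size 3: inputs {1, 2, 3} cover all 9 outcomes, and no lexicographically smaller subset of this size does
Answer: 1, 2, 3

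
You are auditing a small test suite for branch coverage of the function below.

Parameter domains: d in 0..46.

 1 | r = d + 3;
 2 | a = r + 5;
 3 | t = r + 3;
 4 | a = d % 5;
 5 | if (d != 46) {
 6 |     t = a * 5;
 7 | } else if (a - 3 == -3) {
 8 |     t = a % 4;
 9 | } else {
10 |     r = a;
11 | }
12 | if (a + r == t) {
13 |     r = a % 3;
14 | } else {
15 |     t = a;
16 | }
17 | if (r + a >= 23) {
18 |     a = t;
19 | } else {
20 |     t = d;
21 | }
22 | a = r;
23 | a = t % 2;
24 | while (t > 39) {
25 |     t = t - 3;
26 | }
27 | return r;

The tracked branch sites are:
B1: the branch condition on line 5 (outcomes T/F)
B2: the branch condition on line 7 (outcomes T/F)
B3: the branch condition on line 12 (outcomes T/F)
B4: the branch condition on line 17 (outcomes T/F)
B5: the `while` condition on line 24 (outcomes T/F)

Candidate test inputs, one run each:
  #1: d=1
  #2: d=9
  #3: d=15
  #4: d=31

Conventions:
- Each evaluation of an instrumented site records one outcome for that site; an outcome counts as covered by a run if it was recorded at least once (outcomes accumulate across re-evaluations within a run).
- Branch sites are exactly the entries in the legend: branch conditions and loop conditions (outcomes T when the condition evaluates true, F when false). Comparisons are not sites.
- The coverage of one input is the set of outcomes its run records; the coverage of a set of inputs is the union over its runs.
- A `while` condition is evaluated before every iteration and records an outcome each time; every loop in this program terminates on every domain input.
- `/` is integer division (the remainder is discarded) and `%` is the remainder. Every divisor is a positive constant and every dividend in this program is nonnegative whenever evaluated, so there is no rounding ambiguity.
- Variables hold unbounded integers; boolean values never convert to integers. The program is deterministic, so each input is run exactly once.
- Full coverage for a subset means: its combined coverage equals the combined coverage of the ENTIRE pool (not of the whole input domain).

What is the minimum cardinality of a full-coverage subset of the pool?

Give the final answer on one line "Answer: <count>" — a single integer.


run #1 (d=1) records B1=T, B3=T, B4=F, B5=F
run #2 (d=9) records B1=T, B3=F, B4=F, B5=F
run #3 (d=15) records B1=T, B3=F, B4=F, B5=F
run #4 (d=31) records B1=T, B3=F, B4=T, B5=F
pool-wide coverage (6 outcomes): B1=T, B3=T, B3=F, B4=T, B4=F, B5=F
checked all size-1 subsets: none covers 6 outcomes (max 4/6)
size 2: inputs {1, 4} cover all 6 outcomes, and no lexicographically smaller subset of this size does
Answer: 2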